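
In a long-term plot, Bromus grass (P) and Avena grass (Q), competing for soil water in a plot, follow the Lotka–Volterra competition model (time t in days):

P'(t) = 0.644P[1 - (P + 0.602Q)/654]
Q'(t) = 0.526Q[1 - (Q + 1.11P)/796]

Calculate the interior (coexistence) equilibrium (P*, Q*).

P* ≈ 527, Q* ≈ 211

Setting both brackets to zero gives the nullclines P + 0.602Q = 654 and 1.11P + Q = 796.
Substituting Q = 796 - 1.11P into the first: P(1 - 0.602·1.11) = 654 - 0.602·796.
So P* = 175/0.332 = 527, and then Q* = 796 - 1.11·527 = 211.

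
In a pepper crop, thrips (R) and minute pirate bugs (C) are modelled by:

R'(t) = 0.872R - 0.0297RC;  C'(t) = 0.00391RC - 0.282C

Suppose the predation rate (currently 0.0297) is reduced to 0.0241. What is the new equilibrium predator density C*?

C* ≈ 36.2

At the interior fixed point, setting dR/dt = 0 with R > 0 fixes C* = (prey growth rate)/(RC coefficient) — independent of the other coefficients.
With the change, C* = 0.872/0.0241 = 36.2; it rises from 29.4.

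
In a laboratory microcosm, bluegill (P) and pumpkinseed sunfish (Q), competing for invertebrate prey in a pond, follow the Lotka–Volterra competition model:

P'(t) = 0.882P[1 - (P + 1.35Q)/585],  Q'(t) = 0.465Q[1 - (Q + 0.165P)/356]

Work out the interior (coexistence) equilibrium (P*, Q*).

P* ≈ 134, Q* ≈ 334

Setting both brackets to zero gives the nullclines P + 1.35Q = 585 and 0.165P + Q = 356.
Substituting Q = 356 - 0.165P into the first: P(1 - 1.35·0.165) = 585 - 1.35·356.
So P* = 104/0.777 = 134, and then Q* = 356 - 0.165·134 = 334.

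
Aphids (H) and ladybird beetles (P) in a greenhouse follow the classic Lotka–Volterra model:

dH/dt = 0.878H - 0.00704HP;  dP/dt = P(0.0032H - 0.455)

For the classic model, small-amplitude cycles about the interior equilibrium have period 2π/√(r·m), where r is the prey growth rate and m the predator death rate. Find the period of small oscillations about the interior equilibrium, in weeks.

Here r = 0.878 and m = 0.455, so r·m = 0.399.
ω = √0.399 = 0.632 per week, hence T = 2π/ω ≈ 9.94 weeks.

T ≈ 9.94 weeks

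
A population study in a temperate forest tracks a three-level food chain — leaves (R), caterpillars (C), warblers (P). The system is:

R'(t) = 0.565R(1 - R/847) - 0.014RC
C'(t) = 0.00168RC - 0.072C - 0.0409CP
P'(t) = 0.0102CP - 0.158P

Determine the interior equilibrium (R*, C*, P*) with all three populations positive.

From dP/dt = 0: 0.0102C* = 0.158, so C* = 15.5.
From dR/dt = 0: 0.565(1 - R*/847) = 0.014·15.5, giving R* = 847·(1 - 0.384) = 522.
From dC/dt = 0: 0.00168·522 - 0.072 = 0.0409P*, so P* = 0.805/0.0409 = 19.7.

R* ≈ 522, C* ≈ 15.5, P* ≈ 19.7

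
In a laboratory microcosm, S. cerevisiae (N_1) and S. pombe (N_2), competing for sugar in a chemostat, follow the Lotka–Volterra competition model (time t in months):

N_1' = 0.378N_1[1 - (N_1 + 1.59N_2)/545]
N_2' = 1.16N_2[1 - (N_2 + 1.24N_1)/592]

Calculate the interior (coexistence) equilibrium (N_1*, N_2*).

N_1* ≈ 408, N_2* ≈ 86.2

Setting both brackets to zero gives the nullclines N_1 + 1.59N_2 = 545 and 1.24N_1 + N_2 = 592.
Substituting N_2 = 592 - 1.24N_1 into the first: N_1(1 - 1.59·1.24) = 545 - 1.59·592.
So N_1* = -396/-0.972 = 408, and then N_2* = 592 - 1.24·408 = 86.2.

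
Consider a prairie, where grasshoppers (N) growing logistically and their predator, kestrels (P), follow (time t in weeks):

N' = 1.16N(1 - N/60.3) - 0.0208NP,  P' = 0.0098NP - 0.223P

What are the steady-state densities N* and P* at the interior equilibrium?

From dP/dt = 0 with P > 0: 0.0098N* = 0.223, so N* = 22.8.
Substitute into dN/dt = 0: 1.16(1 - 22.8/60.3) = 0.0208P*.
The bracket is 0.623, giving P* = 0.722/0.0208 = 34.7.

N* ≈ 22.8, P* ≈ 34.7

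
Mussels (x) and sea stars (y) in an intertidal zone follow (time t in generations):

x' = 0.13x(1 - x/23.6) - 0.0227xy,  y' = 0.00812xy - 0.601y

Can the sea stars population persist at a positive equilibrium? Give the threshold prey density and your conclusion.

Threshold x = 74; K < 74, so no, the predator goes extinct.

The predator equation gives dy/dt > 0 only when x > 0.601/0.00812 = 74.
Without the predator, x → K = 23.6. Since 23.6 < 74, the predator cannot invade.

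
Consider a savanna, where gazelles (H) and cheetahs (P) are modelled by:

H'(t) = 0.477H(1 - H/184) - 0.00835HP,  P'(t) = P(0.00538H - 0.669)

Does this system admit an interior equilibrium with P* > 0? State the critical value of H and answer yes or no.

Threshold H = 124; K > 124, so yes, the predator persists.

The predator equation gives dP/dt > 0 only when H > 0.669/0.00538 = 124.
Without the predator, H → K = 184. Since 184 > 124, the predator can invade and persist.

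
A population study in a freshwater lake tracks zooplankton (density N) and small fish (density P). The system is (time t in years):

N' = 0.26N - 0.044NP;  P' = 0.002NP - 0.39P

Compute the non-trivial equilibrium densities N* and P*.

Set dP/dt = 0 with P > 0: 0.002N - 0.39 = 0, so N* = 0.39/0.002 = 195.
Set dN/dt = 0 with N > 0: 0.26 - 0.044P = 0, so P* = 0.26/0.044 = 5.91.

N* ≈ 195, P* ≈ 5.91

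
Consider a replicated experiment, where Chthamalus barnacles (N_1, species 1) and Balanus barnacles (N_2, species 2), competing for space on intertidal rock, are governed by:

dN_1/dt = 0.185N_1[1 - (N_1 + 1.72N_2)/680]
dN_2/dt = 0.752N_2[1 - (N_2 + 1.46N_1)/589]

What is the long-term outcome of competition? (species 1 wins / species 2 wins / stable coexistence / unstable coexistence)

Compare the nullcline intercepts: K1/α12 = 680/1.72 = 395 < K2 = 589; K2/α21 = 589/1.46 = 403 < K1 = 680.
Since both are reversed, neither can invade when rare; the interior point is a saddle.

unstable coexistence (outcome depends on initial conditions)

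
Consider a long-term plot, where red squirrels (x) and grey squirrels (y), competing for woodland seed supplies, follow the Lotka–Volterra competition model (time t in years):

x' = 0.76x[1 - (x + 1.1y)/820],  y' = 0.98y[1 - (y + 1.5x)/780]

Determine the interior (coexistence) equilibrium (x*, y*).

x* ≈ 58.5, y* ≈ 692

Setting both brackets to zero gives the nullclines x + 1.1y = 820 and 1.5x + y = 780.
Substituting y = 780 - 1.5x into the first: x(1 - 1.1·1.5) = 820 - 1.1·780.
So x* = -38/-0.65 = 58.5, and then y* = 780 - 1.5·58.5 = 692.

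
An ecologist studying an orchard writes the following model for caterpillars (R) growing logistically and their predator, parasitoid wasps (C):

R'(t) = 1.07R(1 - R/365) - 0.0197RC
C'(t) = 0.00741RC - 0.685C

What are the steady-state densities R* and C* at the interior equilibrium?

R* ≈ 92.4, C* ≈ 40.6

From dC/dt = 0 with C > 0: 0.00741R* = 0.685, so R* = 92.4.
Substitute into dR/dt = 0: 1.07(1 - 92.4/365) = 0.0197C*.
The bracket is 0.747, giving C* = 0.799/0.0197 = 40.6.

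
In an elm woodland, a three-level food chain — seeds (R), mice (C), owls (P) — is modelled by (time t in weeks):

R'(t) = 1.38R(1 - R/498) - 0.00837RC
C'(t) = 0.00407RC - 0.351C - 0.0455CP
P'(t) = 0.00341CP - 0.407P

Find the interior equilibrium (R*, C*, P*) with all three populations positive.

R* ≈ 137, C* ≈ 119, P* ≈ 4.58

From dP/dt = 0: 0.00341C* = 0.407, so C* = 119.
From dR/dt = 0: 1.38(1 - R*/498) = 0.00837·119, giving R* = 498·(1 - 0.724) = 137.
From dC/dt = 0: 0.00407·137 - 0.351 = 0.0455P*, so P* = 0.209/0.0455 = 4.58.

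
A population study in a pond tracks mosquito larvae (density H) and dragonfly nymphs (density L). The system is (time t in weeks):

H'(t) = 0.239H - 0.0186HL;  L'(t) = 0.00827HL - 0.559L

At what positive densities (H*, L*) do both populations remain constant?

Set dL/dt = 0 with L > 0: 0.00827H - 0.559 = 0, so H* = 0.559/0.00827 = 67.6.
Set dH/dt = 0 with H > 0: 0.239 - 0.0186L = 0, so L* = 0.239/0.0186 = 12.8.

H* ≈ 67.6, L* ≈ 12.8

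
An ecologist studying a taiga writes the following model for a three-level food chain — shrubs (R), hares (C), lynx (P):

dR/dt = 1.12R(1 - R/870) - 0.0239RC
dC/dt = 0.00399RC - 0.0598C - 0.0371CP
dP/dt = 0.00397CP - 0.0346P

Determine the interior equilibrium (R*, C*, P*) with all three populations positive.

R* ≈ 708, C* ≈ 8.72, P* ≈ 74.6

From dP/dt = 0: 0.00397C* = 0.0346, so C* = 8.72.
From dR/dt = 0: 1.12(1 - R*/870) = 0.0239·8.72, giving R* = 870·(1 - 0.186) = 708.
From dC/dt = 0: 0.00399·708 - 0.0598 = 0.0371P*, so P* = 2.77/0.0371 = 74.6.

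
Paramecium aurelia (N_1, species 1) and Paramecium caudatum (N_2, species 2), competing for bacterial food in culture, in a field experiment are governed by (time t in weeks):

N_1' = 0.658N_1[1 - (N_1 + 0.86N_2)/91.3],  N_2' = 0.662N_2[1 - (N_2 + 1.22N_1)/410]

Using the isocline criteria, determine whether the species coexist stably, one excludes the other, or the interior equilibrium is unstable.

species 2 excludes species 1

Compare the nullcline intercepts: K1/α12 = 91.3/0.86 = 106 < K2 = 410; K2/α21 = 410/1.22 = 336 > K1 = 91.3.
Since the inequalities point opposite ways, species 2 can invade but species 1 cannot.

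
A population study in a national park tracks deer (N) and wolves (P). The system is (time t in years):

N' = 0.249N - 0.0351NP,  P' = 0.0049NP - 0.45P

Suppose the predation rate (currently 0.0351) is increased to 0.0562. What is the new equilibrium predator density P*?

P* ≈ 4.43

At the interior fixed point, setting dN/dt = 0 with N > 0 fixes P* = (prey growth rate)/(NP coefficient) — independent of the other coefficients.
With the change, P* = 0.249/0.0562 = 4.43; it falls from 7.09.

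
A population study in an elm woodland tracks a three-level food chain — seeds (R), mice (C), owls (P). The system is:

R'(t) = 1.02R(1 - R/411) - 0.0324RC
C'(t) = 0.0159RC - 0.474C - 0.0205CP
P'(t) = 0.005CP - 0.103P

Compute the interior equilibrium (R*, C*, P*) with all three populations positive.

From dP/dt = 0: 0.005C* = 0.103, so C* = 20.6.
From dR/dt = 0: 1.02(1 - R*/411) = 0.0324·20.6, giving R* = 411·(1 - 0.654) = 142.
From dC/dt = 0: 0.0159·142 - 0.474 = 0.0205P*, so P* = 1.78/0.0205 = 87.1.

R* ≈ 142, C* ≈ 20.6, P* ≈ 87.1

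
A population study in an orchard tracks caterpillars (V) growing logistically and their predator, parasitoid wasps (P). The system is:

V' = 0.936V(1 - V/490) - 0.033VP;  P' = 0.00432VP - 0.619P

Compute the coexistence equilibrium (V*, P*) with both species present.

From dP/dt = 0 with P > 0: 0.00432V* = 0.619, so V* = 143.
Substitute into dV/dt = 0: 0.936(1 - 143/490) = 0.033P*.
The bracket is 0.708, giving P* = 0.662/0.033 = 20.1.

V* ≈ 143, P* ≈ 20.1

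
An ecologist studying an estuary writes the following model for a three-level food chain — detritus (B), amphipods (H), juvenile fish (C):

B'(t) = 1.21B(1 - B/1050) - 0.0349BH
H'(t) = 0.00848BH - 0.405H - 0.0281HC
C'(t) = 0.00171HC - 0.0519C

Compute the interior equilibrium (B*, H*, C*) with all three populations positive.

B* ≈ 131, H* ≈ 30.4, C* ≈ 25.1

From dC/dt = 0: 0.00171H* = 0.0519, so H* = 30.4.
From dB/dt = 0: 1.21(1 - B*/1050) = 0.0349·30.4, giving B* = 1050·(1 - 0.875) = 131.
From dH/dt = 0: 0.00848·131 - 0.405 = 0.0281C*, so C* = 0.704/0.0281 = 25.1.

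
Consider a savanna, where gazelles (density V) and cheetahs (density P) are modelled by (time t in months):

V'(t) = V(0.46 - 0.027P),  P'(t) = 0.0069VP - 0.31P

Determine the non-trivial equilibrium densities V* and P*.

Set dP/dt = 0 with P > 0: 0.0069V - 0.31 = 0, so V* = 0.31/0.0069 = 44.9.
Set dV/dt = 0 with V > 0: 0.46 - 0.027P = 0, so P* = 0.46/0.027 = 17.

V* ≈ 44.9, P* ≈ 17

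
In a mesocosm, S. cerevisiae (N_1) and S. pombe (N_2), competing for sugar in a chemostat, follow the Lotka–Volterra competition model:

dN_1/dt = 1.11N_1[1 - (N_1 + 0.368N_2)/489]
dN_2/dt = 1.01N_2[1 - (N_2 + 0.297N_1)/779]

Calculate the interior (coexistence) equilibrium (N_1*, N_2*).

N_1* ≈ 227, N_2* ≈ 712

Setting both brackets to zero gives the nullclines N_1 + 0.368N_2 = 489 and 0.297N_1 + N_2 = 779.
Substituting N_2 = 779 - 0.297N_1 into the first: N_1(1 - 0.368·0.297) = 489 - 0.368·779.
So N_1* = 202/0.891 = 227, and then N_2* = 779 - 0.297·227 = 712.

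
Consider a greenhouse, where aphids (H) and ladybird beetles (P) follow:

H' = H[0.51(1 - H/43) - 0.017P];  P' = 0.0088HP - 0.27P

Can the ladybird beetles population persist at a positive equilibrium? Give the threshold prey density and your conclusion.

Threshold H = 30.7; K > 30.7, so yes, the predator persists.

The predator equation gives dP/dt > 0 only when H > 0.27/0.0088 = 30.7.
Without the predator, H → K = 43. Since 43 > 30.7, the predator can invade and persist.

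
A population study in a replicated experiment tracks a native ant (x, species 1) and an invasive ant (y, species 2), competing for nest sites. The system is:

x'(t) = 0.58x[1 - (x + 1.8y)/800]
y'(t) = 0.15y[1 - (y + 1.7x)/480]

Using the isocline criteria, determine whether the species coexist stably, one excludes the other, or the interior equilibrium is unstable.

unstable coexistence (outcome depends on initial conditions)

Compare the nullcline intercepts: K1/α12 = 800/1.8 = 444 < K2 = 480; K2/α21 = 480/1.7 = 282 < K1 = 800.
Since both are reversed, neither can invade when rare; the interior point is a saddle.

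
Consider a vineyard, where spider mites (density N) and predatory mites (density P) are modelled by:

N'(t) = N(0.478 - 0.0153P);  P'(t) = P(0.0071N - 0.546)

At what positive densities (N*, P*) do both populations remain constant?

N* ≈ 76.9, P* ≈ 31.2

Set dP/dt = 0 with P > 0: 0.0071N - 0.546 = 0, so N* = 0.546/0.0071 = 76.9.
Set dN/dt = 0 with N > 0: 0.478 - 0.0153P = 0, so P* = 0.478/0.0153 = 31.2.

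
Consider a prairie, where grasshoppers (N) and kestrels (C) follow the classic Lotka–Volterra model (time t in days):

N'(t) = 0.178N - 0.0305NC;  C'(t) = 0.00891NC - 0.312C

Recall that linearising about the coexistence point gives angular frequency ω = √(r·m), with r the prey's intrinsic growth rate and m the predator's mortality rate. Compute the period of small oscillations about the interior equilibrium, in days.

Here r = 0.178 and m = 0.312, so r·m = 0.0555.
ω = √0.0555 = 0.236 per day, hence T = 2π/ω ≈ 26.7 days.

T ≈ 26.7 days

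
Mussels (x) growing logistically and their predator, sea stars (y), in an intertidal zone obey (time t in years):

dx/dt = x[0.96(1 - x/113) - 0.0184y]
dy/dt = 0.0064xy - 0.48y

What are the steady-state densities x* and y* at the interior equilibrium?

x* ≈ 75, y* ≈ 17.5

From dy/dt = 0 with y > 0: 0.0064x* = 0.48, so x* = 75.
Substitute into dx/dt = 0: 0.96(1 - 75/113) = 0.0184y*.
The bracket is 0.336, giving y* = 0.323/0.0184 = 17.5.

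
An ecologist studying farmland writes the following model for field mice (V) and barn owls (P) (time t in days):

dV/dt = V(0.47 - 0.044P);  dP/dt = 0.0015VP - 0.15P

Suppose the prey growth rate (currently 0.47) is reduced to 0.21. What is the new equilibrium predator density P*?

At the interior fixed point, setting dV/dt = 0 with V > 0 fixes P* = (prey growth rate)/(VP coefficient) — independent of the other coefficients.
With the change, P* = 0.21/0.044 = 4.77; it falls from 10.7.

P* ≈ 4.77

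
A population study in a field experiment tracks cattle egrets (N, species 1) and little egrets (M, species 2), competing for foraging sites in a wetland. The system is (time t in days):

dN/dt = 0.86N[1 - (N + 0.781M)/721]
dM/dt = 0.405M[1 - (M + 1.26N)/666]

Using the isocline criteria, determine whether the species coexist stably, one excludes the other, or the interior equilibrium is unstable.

Compare the nullcline intercepts: K1/α12 = 721/0.781 = 923 > K2 = 666; K2/α21 = 666/1.26 = 529 < K1 = 721.
Since the inequalities point opposite ways, species 1 can invade but species 2 cannot.

species 1 excludes species 2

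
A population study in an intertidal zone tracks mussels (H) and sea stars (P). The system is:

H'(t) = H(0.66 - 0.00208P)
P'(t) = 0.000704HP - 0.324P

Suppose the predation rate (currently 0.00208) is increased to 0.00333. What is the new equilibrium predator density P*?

P* ≈ 198

At the interior fixed point, setting dH/dt = 0 with H > 0 fixes P* = (prey growth rate)/(HP coefficient) — independent of the other coefficients.
With the change, P* = 0.66/0.00333 = 198; it falls from 317.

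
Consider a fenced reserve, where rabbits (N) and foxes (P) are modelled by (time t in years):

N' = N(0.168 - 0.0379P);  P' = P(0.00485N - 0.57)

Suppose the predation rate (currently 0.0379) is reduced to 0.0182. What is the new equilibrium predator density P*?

P* ≈ 9.23

At the interior fixed point, setting dN/dt = 0 with N > 0 fixes P* = (prey growth rate)/(NP coefficient) — independent of the other coefficients.
With the change, P* = 0.168/0.0182 = 9.23; it rises from 4.43.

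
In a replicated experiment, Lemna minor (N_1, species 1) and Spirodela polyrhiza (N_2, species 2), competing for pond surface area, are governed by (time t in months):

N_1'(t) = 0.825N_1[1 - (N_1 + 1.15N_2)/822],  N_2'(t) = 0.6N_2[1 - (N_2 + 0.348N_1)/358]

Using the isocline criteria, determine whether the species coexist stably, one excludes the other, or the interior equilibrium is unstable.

stable coexistence

Compare the nullcline intercepts: K1/α12 = 822/1.15 = 715 > K2 = 358; K2/α21 = 358/0.348 = 1030 > K1 = 822.
Since both inequalities hold, each species can invade when rare, so the interior equilibrium is stable.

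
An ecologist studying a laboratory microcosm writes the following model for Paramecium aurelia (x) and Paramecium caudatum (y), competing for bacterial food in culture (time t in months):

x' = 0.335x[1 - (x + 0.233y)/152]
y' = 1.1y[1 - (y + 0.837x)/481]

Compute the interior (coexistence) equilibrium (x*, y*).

Setting both brackets to zero gives the nullclines x + 0.233y = 152 and 0.837x + y = 481.
Substituting y = 481 - 0.837x into the first: x(1 - 0.233·0.837) = 152 - 0.233·481.
So x* = 39.9/0.805 = 49.6, and then y* = 481 - 0.837·49.6 = 439.

x* ≈ 49.6, y* ≈ 439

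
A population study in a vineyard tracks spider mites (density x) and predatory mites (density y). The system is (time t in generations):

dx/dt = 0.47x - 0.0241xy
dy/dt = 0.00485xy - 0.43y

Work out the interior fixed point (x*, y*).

Set dy/dt = 0 with y > 0: 0.00485x - 0.43 = 0, so x* = 0.43/0.00485 = 88.7.
Set dx/dt = 0 with x > 0: 0.47 - 0.0241y = 0, so y* = 0.47/0.0241 = 19.5.

x* ≈ 88.7, y* ≈ 19.5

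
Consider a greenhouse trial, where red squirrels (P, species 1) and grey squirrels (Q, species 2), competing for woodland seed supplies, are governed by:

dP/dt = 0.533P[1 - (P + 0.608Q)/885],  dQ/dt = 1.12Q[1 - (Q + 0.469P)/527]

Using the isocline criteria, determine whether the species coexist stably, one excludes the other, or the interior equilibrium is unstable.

Compare the nullcline intercepts: K1/α12 = 885/0.608 = 1460 > K2 = 527; K2/α21 = 527/0.469 = 1120 > K1 = 885.
Since both inequalities hold, each species can invade when rare, so the interior equilibrium is stable.

stable coexistence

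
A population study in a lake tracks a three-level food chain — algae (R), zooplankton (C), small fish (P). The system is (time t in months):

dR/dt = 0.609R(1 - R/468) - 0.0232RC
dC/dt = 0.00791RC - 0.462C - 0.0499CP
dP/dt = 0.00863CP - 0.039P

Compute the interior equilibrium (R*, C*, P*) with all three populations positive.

R* ≈ 387, C* ≈ 4.52, P* ≈ 52.2

From dP/dt = 0: 0.00863C* = 0.039, so C* = 4.52.
From dR/dt = 0: 0.609(1 - R*/468) = 0.0232·4.52, giving R* = 468·(1 - 0.172) = 387.
From dC/dt = 0: 0.00791·387 - 0.462 = 0.0499P*, so P* = 2.6/0.0499 = 52.2.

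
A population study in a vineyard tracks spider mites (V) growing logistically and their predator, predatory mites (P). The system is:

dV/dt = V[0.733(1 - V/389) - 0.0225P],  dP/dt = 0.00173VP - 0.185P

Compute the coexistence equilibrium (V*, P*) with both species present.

V* ≈ 107, P* ≈ 23.6

From dP/dt = 0 with P > 0: 0.00173V* = 0.185, so V* = 107.
Substitute into dV/dt = 0: 0.733(1 - 107/389) = 0.0225P*.
The bracket is 0.725, giving P* = 0.531/0.0225 = 23.6.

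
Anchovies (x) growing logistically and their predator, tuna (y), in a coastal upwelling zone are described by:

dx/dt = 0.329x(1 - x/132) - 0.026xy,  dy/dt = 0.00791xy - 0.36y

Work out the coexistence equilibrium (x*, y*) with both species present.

From dy/dt = 0 with y > 0: 0.00791x* = 0.36, so x* = 45.5.
Substitute into dx/dt = 0: 0.329(1 - 45.5/132) = 0.026y*.
The bracket is 0.655, giving y* = 0.216/0.026 = 8.29.

x* ≈ 45.5, y* ≈ 8.29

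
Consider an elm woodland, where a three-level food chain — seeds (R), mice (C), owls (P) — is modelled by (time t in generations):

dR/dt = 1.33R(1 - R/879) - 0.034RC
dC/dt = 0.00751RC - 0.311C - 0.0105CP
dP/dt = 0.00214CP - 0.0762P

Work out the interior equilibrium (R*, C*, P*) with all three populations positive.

From dP/dt = 0: 0.00214C* = 0.0762, so C* = 35.6.
From dR/dt = 0: 1.33(1 - R*/879) = 0.034·35.6, giving R* = 879·(1 - 0.91) = 78.9.
From dC/dt = 0: 0.00751·78.9 - 0.311 = 0.0105P*, so P* = 0.281/0.0105 = 26.8.

R* ≈ 78.9, C* ≈ 35.6, P* ≈ 26.8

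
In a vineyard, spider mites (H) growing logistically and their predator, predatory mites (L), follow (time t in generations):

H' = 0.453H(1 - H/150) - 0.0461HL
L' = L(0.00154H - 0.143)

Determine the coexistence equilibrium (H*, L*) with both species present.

H* ≈ 92.9, L* ≈ 3.74

From dL/dt = 0 with L > 0: 0.00154H* = 0.143, so H* = 92.9.
Substitute into dH/dt = 0: 0.453(1 - 92.9/150) = 0.0461L*.
The bracket is 0.381, giving L* = 0.173/0.0461 = 3.74.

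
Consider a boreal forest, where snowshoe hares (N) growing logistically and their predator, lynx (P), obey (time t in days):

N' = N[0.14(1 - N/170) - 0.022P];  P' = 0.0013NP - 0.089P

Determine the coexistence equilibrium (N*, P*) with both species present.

N* ≈ 68.5, P* ≈ 3.8

From dP/dt = 0 with P > 0: 0.0013N* = 0.089, so N* = 68.5.
Substitute into dN/dt = 0: 0.14(1 - 68.5/170) = 0.022P*.
The bracket is 0.597, giving P* = 0.0836/0.022 = 3.8.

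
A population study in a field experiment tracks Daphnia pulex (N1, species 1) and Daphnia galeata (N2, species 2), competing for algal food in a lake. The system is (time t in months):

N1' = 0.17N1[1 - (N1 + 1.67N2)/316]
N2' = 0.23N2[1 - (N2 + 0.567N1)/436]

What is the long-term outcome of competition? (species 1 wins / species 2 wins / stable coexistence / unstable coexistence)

species 2 excludes species 1

Compare the nullcline intercepts: K1/α12 = 316/1.67 = 189 < K2 = 436; K2/α21 = 436/0.567 = 769 > K1 = 316.
Since the inequalities point opposite ways, species 2 can invade but species 1 cannot.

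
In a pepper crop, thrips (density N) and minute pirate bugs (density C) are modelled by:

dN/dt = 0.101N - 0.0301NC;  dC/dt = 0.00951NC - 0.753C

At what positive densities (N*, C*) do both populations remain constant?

N* ≈ 79.2, C* ≈ 3.36

Set dC/dt = 0 with C > 0: 0.00951N - 0.753 = 0, so N* = 0.753/0.00951 = 79.2.
Set dN/dt = 0 with N > 0: 0.101 - 0.0301C = 0, so C* = 0.101/0.0301 = 3.36.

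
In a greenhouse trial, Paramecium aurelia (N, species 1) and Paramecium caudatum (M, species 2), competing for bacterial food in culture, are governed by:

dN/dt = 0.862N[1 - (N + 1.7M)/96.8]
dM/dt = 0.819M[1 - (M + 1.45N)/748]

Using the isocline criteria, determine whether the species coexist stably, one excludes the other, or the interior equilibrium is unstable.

Compare the nullcline intercepts: K1/α12 = 96.8/1.7 = 56.9 < K2 = 748; K2/α21 = 748/1.45 = 516 > K1 = 96.8.
Since the inequalities point opposite ways, species 2 can invade but species 1 cannot.

species 2 excludes species 1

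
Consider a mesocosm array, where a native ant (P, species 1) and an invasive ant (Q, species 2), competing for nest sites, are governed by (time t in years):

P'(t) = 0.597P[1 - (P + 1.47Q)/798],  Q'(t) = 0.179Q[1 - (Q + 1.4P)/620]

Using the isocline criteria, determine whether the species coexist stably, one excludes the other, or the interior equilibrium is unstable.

unstable coexistence (outcome depends on initial conditions)

Compare the nullcline intercepts: K1/α12 = 798/1.47 = 543 < K2 = 620; K2/α21 = 620/1.4 = 443 < K1 = 798.
Since both are reversed, neither can invade when rare; the interior point is a saddle.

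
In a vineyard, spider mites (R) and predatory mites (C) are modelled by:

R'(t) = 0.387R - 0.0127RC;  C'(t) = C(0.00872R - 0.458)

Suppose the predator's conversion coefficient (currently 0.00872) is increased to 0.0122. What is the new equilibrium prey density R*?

At the interior fixed point, setting dC/dt = 0 with C > 0 fixes R* = (predator death rate)/(RC coefficient) — independent of the other coefficients.
With the change, R* = 0.458/0.0122 = 37.5; it falls from 52.5.

R* ≈ 37.5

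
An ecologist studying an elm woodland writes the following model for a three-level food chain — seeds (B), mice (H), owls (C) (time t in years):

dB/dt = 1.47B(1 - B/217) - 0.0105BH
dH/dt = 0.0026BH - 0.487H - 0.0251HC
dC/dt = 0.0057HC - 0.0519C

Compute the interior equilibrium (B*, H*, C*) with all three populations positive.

B* ≈ 203, H* ≈ 9.11, C* ≈ 1.61

From dC/dt = 0: 0.0057H* = 0.0519, so H* = 9.11.
From dB/dt = 0: 1.47(1 - B*/217) = 0.0105·9.11, giving B* = 217·(1 - 0.065) = 203.
From dH/dt = 0: 0.0026·203 - 0.487 = 0.0251C*, so C* = 0.0405/0.0251 = 1.61.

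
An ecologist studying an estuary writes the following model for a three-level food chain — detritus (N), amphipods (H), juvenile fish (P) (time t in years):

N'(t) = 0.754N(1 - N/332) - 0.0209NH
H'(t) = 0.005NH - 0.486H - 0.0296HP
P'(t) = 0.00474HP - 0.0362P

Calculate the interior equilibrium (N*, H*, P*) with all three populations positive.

From dP/dt = 0: 0.00474H* = 0.0362, so H* = 7.64.
From dN/dt = 0: 0.754(1 - N*/332) = 0.0209·7.64, giving N* = 332·(1 - 0.212) = 262.
From dH/dt = 0: 0.005·262 - 0.486 = 0.0296P*, so P* = 0.823/0.0296 = 27.8.

N* ≈ 262, H* ≈ 7.64, P* ≈ 27.8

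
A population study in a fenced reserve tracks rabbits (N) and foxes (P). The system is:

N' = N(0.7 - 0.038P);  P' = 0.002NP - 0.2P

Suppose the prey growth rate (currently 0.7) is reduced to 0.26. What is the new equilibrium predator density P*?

P* ≈ 6.84

At the interior fixed point, setting dN/dt = 0 with N > 0 fixes P* = (prey growth rate)/(NP coefficient) — independent of the other coefficients.
With the change, P* = 0.26/0.038 = 6.84; it falls from 18.4.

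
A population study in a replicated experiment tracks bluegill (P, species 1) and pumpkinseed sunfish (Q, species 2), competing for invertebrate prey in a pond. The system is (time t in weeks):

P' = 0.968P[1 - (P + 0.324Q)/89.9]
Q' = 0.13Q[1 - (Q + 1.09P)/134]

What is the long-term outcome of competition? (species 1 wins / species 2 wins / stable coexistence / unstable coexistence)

stable coexistence

Compare the nullcline intercepts: K1/α12 = 89.9/0.324 = 277 > K2 = 134; K2/α21 = 134/1.09 = 123 > K1 = 89.9.
Since both inequalities hold, each species can invade when rare, so the interior equilibrium is stable.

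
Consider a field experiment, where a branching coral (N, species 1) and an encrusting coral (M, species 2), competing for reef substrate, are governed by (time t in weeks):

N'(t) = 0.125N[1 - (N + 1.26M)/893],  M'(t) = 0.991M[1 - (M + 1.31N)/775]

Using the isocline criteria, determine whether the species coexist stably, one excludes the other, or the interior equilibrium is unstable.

unstable coexistence (outcome depends on initial conditions)

Compare the nullcline intercepts: K1/α12 = 893/1.26 = 709 < K2 = 775; K2/α21 = 775/1.31 = 592 < K1 = 893.
Since both are reversed, neither can invade when rare; the interior point is a saddle.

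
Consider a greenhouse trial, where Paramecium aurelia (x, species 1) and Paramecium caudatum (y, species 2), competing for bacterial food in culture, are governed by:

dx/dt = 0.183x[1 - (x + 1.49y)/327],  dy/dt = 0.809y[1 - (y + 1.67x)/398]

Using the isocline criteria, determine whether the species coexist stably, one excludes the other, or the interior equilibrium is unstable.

Compare the nullcline intercepts: K1/α12 = 327/1.49 = 219 < K2 = 398; K2/α21 = 398/1.67 = 238 < K1 = 327.
Since both are reversed, neither can invade when rare; the interior point is a saddle.

unstable coexistence (outcome depends on initial conditions)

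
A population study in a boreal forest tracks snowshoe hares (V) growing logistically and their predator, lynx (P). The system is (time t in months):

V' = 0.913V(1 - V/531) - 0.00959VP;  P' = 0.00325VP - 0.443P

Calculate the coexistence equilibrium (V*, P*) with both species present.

From dP/dt = 0 with P > 0: 0.00325V* = 0.443, so V* = 136.
Substitute into dV/dt = 0: 0.913(1 - 136/531) = 0.00959P*.
The bracket is 0.743, giving P* = 0.679/0.00959 = 70.8.

V* ≈ 136, P* ≈ 70.8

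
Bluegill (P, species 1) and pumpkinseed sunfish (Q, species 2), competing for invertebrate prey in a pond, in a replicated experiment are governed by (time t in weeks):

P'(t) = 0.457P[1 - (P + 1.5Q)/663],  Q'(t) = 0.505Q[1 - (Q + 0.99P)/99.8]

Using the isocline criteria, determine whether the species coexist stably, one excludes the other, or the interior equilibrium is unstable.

Compare the nullcline intercepts: K1/α12 = 663/1.5 = 442 > K2 = 99.8; K2/α21 = 99.8/0.99 = 101 < K1 = 663.
Since the inequalities point opposite ways, species 1 can invade but species 2 cannot.

species 1 excludes species 2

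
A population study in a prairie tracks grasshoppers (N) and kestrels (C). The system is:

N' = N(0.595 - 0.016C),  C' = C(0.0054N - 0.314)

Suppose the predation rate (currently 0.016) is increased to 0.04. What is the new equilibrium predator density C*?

C* ≈ 14.9

At the interior fixed point, setting dN/dt = 0 with N > 0 fixes C* = (prey growth rate)/(NC coefficient) — independent of the other coefficients.
With the change, C* = 0.595/0.04 = 14.9; it falls from 37.2.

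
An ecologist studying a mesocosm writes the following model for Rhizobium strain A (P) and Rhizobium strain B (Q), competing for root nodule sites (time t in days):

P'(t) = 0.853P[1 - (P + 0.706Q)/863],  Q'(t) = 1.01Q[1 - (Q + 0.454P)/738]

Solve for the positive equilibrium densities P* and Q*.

P* ≈ 503, Q* ≈ 510

Setting both brackets to zero gives the nullclines P + 0.706Q = 863 and 0.454P + Q = 738.
Substituting Q = 738 - 0.454P into the first: P(1 - 0.706·0.454) = 863 - 0.706·738.
So P* = 342/0.679 = 503, and then Q* = 738 - 0.454·503 = 510.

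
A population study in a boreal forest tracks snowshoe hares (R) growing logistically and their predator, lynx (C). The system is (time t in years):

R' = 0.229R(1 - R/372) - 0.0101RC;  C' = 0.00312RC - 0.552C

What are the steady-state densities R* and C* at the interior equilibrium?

R* ≈ 177, C* ≈ 11.9

From dC/dt = 0 with C > 0: 0.00312R* = 0.552, so R* = 177.
Substitute into dR/dt = 0: 0.229(1 - 177/372) = 0.0101C*.
The bracket is 0.524, giving C* = 0.12/0.0101 = 11.9.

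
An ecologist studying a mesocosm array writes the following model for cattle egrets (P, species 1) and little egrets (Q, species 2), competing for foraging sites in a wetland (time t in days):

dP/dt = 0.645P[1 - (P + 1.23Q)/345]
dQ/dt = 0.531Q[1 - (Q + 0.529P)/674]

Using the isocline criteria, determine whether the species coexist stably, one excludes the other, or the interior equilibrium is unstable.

Compare the nullcline intercepts: K1/α12 = 345/1.23 = 280 < K2 = 674; K2/α21 = 674/0.529 = 1270 > K1 = 345.
Since the inequalities point opposite ways, species 2 can invade but species 1 cannot.

species 2 excludes species 1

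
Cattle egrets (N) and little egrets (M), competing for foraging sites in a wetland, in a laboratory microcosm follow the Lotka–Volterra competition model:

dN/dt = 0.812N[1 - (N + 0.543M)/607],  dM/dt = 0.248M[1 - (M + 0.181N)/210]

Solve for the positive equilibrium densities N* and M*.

N* ≈ 547, M* ≈ 111

Setting both brackets to zero gives the nullclines N + 0.543M = 607 and 0.181N + M = 210.
Substituting M = 210 - 0.181N into the first: N(1 - 0.543·0.181) = 607 - 0.543·210.
So N* = 493/0.902 = 547, and then M* = 210 - 0.181·547 = 111.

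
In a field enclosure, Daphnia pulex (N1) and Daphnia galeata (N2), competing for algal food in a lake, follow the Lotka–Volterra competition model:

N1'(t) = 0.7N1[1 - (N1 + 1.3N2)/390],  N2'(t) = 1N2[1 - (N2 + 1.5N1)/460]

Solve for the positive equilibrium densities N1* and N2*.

N1* ≈ 219, N2* ≈ 132

Setting both brackets to zero gives the nullclines N1 + 1.3N2 = 390 and 1.5N1 + N2 = 460.
Substituting N2 = 460 - 1.5N1 into the first: N1(1 - 1.3·1.5) = 390 - 1.3·460.
So N1* = -208/-0.95 = 219, and then N2* = 460 - 1.5·219 = 132.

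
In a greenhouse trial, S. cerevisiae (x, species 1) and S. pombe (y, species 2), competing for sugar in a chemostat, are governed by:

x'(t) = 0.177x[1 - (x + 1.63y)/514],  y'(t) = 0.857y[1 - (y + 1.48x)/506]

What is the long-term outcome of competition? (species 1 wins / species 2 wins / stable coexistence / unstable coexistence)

unstable coexistence (outcome depends on initial conditions)

Compare the nullcline intercepts: K1/α12 = 514/1.63 = 315 < K2 = 506; K2/α21 = 506/1.48 = 342 < K1 = 514.
Since both are reversed, neither can invade when rare; the interior point is a saddle.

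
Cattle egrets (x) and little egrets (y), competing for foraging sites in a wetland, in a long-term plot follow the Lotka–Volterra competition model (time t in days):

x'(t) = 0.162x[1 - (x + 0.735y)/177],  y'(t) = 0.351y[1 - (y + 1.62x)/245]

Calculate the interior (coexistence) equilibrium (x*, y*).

Setting both brackets to zero gives the nullclines x + 0.735y = 177 and 1.62x + y = 245.
Substituting y = 245 - 1.62x into the first: x(1 - 0.735·1.62) = 177 - 0.735·245.
So x* = -3.07/-0.191 = 16.1, and then y* = 245 - 1.62·16.1 = 219.

x* ≈ 16.1, y* ≈ 219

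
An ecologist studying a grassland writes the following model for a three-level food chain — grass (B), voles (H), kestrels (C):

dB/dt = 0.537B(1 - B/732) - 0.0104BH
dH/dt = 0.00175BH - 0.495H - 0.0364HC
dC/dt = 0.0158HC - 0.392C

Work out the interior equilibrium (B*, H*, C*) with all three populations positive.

From dC/dt = 0: 0.0158H* = 0.392, so H* = 24.8.
From dB/dt = 0: 0.537(1 - B*/732) = 0.0104·24.8, giving B* = 732·(1 - 0.48) = 380.
From dH/dt = 0: 0.00175·380 - 0.495 = 0.0364C*, so C* = 0.17/0.0364 = 4.68.

B* ≈ 380, H* ≈ 24.8, C* ≈ 4.68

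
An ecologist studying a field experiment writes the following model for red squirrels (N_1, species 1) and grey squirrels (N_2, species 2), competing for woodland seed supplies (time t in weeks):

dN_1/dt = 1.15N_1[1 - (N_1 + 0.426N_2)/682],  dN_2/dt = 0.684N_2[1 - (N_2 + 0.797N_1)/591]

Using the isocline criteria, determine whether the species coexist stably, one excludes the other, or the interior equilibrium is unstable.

Compare the nullcline intercepts: K1/α12 = 682/0.426 = 1600 > K2 = 591; K2/α21 = 591/0.797 = 742 > K1 = 682.
Since both inequalities hold, each species can invade when rare, so the interior equilibrium is stable.

stable coexistence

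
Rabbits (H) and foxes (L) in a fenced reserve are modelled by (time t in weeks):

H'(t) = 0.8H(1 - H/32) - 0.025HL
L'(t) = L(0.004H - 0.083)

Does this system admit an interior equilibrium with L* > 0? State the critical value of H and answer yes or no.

The predator equation gives dL/dt > 0 only when H > 0.083/0.004 = 20.8.
Without the predator, H → K = 32. Since 32 > 20.8, the predator can invade and persist.

Threshold H = 20.8; K > 20.8, so yes, the predator persists.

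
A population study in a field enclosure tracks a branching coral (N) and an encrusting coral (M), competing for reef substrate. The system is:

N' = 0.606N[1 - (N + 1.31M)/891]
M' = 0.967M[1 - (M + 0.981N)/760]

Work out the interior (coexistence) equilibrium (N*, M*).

Setting both brackets to zero gives the nullclines N + 1.31M = 891 and 0.981N + M = 760.
Substituting M = 760 - 0.981N into the first: N(1 - 1.31·0.981) = 891 - 1.31·760.
So N* = -105/-0.285 = 367, and then M* = 760 - 0.981·367 = 400.

N* ≈ 367, M* ≈ 400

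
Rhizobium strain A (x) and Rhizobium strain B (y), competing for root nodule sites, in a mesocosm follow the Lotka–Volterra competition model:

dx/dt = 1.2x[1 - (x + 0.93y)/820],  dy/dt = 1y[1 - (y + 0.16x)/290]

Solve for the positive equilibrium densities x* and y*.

Setting both brackets to zero gives the nullclines x + 0.93y = 820 and 0.16x + y = 290.
Substituting y = 290 - 0.16x into the first: x(1 - 0.93·0.16) = 820 - 0.93·290.
So x* = 550/0.851 = 646, and then y* = 290 - 0.16·646 = 187.

x* ≈ 646, y* ≈ 187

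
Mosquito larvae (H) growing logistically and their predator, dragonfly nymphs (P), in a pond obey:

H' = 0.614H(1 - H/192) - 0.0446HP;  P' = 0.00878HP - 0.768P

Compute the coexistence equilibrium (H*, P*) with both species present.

H* ≈ 87.5, P* ≈ 7.49

From dP/dt = 0 with P > 0: 0.00878H* = 0.768, so H* = 87.5.
Substitute into dH/dt = 0: 0.614(1 - 87.5/192) = 0.0446P*.
The bracket is 0.544, giving P* = 0.334/0.0446 = 7.49.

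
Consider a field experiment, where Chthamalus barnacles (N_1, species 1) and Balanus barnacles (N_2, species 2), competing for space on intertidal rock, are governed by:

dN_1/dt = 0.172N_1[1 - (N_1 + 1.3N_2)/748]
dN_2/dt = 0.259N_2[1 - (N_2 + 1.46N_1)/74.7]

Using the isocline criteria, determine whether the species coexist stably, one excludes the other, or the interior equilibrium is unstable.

Compare the nullcline intercepts: K1/α12 = 748/1.3 = 575 > K2 = 74.7; K2/α21 = 74.7/1.46 = 51.2 < K1 = 748.
Since the inequalities point opposite ways, species 1 can invade but species 2 cannot.

species 1 excludes species 2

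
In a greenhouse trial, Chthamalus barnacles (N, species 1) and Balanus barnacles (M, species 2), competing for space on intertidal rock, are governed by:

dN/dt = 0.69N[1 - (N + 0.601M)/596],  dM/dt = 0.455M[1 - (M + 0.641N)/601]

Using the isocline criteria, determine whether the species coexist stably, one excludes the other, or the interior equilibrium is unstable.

Compare the nullcline intercepts: K1/α12 = 596/0.601 = 992 > K2 = 601; K2/α21 = 601/0.641 = 938 > K1 = 596.
Since both inequalities hold, each species can invade when rare, so the interior equilibrium is stable.

stable coexistence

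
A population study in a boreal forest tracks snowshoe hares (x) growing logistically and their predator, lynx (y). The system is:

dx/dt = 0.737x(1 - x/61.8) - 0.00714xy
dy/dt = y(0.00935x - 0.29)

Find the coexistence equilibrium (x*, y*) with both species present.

From dy/dt = 0 with y > 0: 0.00935x* = 0.29, so x* = 31.
Substitute into dx/dt = 0: 0.737(1 - 31/61.8) = 0.00714y*.
The bracket is 0.498, giving y* = 0.367/0.00714 = 51.4.

x* ≈ 31, y* ≈ 51.4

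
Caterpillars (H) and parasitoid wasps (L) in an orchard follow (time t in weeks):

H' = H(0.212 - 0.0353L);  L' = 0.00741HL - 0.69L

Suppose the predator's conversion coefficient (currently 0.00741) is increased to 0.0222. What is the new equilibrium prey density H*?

H* ≈ 31.1

At the interior fixed point, setting dL/dt = 0 with L > 0 fixes H* = (predator death rate)/(HL coefficient) — independent of the other coefficients.
With the change, H* = 0.69/0.0222 = 31.1; it falls from 93.1.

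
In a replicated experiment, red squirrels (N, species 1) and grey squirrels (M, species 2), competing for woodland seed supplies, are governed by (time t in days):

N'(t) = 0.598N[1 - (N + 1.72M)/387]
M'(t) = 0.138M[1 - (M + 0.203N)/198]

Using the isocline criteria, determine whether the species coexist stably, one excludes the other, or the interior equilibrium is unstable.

Compare the nullcline intercepts: K1/α12 = 387/1.72 = 225 > K2 = 198; K2/α21 = 198/0.203 = 975 > K1 = 387.
Since both inequalities hold, each species can invade when rare, so the interior equilibrium is stable.

stable coexistence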